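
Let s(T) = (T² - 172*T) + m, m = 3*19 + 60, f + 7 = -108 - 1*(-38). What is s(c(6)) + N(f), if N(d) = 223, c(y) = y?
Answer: -656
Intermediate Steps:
f = -77 (f = -7 + (-108 - 1*(-38)) = -7 + (-108 + 38) = -7 - 70 = -77)
m = 117 (m = 57 + 60 = 117)
s(T) = 117 + T² - 172*T (s(T) = (T² - 172*T) + 117 = 117 + T² - 172*T)
s(c(6)) + N(f) = (117 + 6² - 172*6) + 223 = (117 + 36 - 1032) + 223 = -879 + 223 = -656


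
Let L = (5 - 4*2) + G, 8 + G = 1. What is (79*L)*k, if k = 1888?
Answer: -1491520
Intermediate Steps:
G = -7 (G = -8 + 1 = -7)
L = -10 (L = (5 - 4*2) - 7 = (5 - 8) - 7 = -3 - 7 = -10)
(79*L)*k = (79*(-10))*1888 = -790*1888 = -1491520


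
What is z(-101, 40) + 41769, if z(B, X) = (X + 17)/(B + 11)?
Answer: 1253051/30 ≈ 41768.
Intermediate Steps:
z(B, X) = (17 + X)/(11 + B)
z(-101, 40) + 41769 = (17 + 40)/(11 - 101) + 41769 = 57/(-90) + 41769 = -1/90*57 + 41769 = -19/30 + 41769 = 1253051/30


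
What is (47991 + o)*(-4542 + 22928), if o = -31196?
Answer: 308792870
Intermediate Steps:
(47991 + o)*(-4542 + 22928) = (47991 - 31196)*(-4542 + 22928) = 16795*18386 = 308792870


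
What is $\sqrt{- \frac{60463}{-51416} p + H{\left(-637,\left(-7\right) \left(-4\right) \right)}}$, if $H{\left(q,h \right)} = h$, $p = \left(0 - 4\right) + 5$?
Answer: $\frac{3 \sqrt{2142491866}}{25708} \approx 5.4015$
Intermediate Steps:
$p = 1$ ($p = -4 + 5 = 1$)
$\sqrt{- \frac{60463}{-51416} p + H{\left(-637,\left(-7\right) \left(-4\right) \right)}} = \sqrt{- \frac{60463}{-51416} \cdot 1 - -28} = \sqrt{\left(-60463\right) \left(- \frac{1}{51416}\right) 1 + 28} = \sqrt{\frac{60463}{51416} \cdot 1 + 28} = \sqrt{\frac{60463}{51416} + 28} = \sqrt{\frac{1500111}{51416}} = \frac{3 \sqrt{2142491866}}{25708}$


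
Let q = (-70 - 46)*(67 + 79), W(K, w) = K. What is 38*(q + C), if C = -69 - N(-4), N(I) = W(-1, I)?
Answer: -646152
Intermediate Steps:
N(I) = -1
q = -16936 (q = -116*146 = -16936)
C = -68 (C = -69 - 1*(-1) = -69 + 1 = -68)
38*(q + C) = 38*(-16936 - 68) = 38*(-17004) = -646152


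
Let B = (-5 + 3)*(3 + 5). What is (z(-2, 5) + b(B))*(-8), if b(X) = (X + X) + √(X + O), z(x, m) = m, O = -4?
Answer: 216 - 16*I*√5 ≈ 216.0 - 35.777*I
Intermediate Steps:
B = -16 (B = -2*8 = -16)
b(X) = √(-4 + X) + 2*X (b(X) = (X + X) + √(X - 4) = 2*X + √(-4 + X) = √(-4 + X) + 2*X)
(z(-2, 5) + b(B))*(-8) = (5 + (√(-4 - 16) + 2*(-16)))*(-8) = (5 + (√(-20) - 32))*(-8) = (5 + (2*I*√5 - 32))*(-8) = (5 + (-32 + 2*I*√5))*(-8) = (-27 + 2*I*√5)*(-8) = 216 - 16*I*√5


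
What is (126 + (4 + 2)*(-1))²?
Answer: 14400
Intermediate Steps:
(126 + (4 + 2)*(-1))² = (126 + 6*(-1))² = (126 - 6)² = 120² = 14400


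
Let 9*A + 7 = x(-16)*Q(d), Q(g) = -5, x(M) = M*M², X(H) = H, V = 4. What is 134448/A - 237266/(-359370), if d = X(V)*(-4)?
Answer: 219853373329/3678691005 ≈ 59.764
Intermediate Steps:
d = -16 (d = 4*(-4) = -16)
x(M) = M³
A = 20473/9 (A = -7/9 + ((-16)³*(-5))/9 = -7/9 + (-4096*(-5))/9 = -7/9 + (⅑)*20480 = -7/9 + 20480/9 = 20473/9 ≈ 2274.8)
134448/A - 237266/(-359370) = 134448/(20473/9) - 237266/(-359370) = 134448*(9/20473) - 237266*(-1/359370) = 1210032/20473 + 118633/179685 = 219853373329/3678691005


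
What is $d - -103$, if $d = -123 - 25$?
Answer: $-45$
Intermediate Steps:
$d = -148$
$d - -103 = -148 - -103 = -148 + \left(-79 + 182\right) = -148 + 103 = -45$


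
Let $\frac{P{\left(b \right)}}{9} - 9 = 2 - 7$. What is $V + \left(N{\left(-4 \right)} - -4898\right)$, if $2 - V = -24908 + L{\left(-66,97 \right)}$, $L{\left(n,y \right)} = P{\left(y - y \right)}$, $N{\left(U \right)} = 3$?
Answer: $29775$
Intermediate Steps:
$P{\left(b \right)} = 36$ ($P{\left(b \right)} = 81 + 9 \left(2 - 7\right) = 81 + 9 \left(-5\right) = 81 - 45 = 36$)
$L{\left(n,y \right)} = 36$
$V = 24874$ ($V = 2 - \left(-24908 + 36\right) = 2 - -24872 = 2 + 24872 = 24874$)
$V + \left(N{\left(-4 \right)} - -4898\right) = 24874 + \left(3 - -4898\right) = 24874 + \left(3 + 4898\right) = 24874 + 4901 = 29775$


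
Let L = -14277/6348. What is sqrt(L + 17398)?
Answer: sqrt(36809409)/46 ≈ 131.89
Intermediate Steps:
L = -4759/2116 (L = -14277*1/6348 = -4759/2116 ≈ -2.2491)
sqrt(L + 17398) = sqrt(-4759/2116 + 17398) = sqrt(36809409/2116) = sqrt(36809409)/46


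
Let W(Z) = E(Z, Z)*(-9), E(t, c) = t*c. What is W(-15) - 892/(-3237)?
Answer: -6554033/3237 ≈ -2024.7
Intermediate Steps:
E(t, c) = c*t
W(Z) = -9*Z² (W(Z) = (Z*Z)*(-9) = Z²*(-9) = -9*Z²)
W(-15) - 892/(-3237) = -9*(-15)² - 892/(-3237) = -9*225 - 892*(-1/3237) = -2025 + 892/3237 = -6554033/3237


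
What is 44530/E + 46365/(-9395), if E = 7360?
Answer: 1542259/1382944 ≈ 1.1152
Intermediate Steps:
44530/E + 46365/(-9395) = 44530/7360 + 46365/(-9395) = 44530*(1/7360) + 46365*(-1/9395) = 4453/736 - 9273/1879 = 1542259/1382944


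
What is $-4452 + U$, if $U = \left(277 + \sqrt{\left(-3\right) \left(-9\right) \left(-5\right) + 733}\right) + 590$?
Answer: $-3585 + \sqrt{598} \approx -3560.5$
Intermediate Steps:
$U = 867 + \sqrt{598}$ ($U = \left(277 + \sqrt{27 \left(-5\right) + 733}\right) + 590 = \left(277 + \sqrt{-135 + 733}\right) + 590 = \left(277 + \sqrt{598}\right) + 590 = 867 + \sqrt{598} \approx 891.45$)
$-4452 + U = -4452 + \left(867 + \sqrt{598}\right) = -3585 + \sqrt{598}$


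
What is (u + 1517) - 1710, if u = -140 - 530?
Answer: -863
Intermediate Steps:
u = -670
(u + 1517) - 1710 = (-670 + 1517) - 1710 = 847 - 1710 = -863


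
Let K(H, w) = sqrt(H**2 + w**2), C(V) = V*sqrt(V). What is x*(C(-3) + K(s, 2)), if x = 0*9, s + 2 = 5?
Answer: 0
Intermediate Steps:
s = 3 (s = -2 + 5 = 3)
C(V) = V**(3/2)
x = 0
x*(C(-3) + K(s, 2)) = 0*((-3)**(3/2) + sqrt(3**2 + 2**2)) = 0*(-3*I*sqrt(3) + sqrt(9 + 4)) = 0*(-3*I*sqrt(3) + sqrt(13)) = 0*(sqrt(13) - 3*I*sqrt(3)) = 0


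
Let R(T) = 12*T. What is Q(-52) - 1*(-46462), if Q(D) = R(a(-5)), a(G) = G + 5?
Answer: 46462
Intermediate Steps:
a(G) = 5 + G
Q(D) = 0 (Q(D) = 12*(5 - 5) = 12*0 = 0)
Q(-52) - 1*(-46462) = 0 - 1*(-46462) = 0 + 46462 = 46462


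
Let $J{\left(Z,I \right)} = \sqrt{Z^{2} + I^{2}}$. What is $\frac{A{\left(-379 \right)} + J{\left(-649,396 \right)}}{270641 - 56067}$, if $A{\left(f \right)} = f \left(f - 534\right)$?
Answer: $\frac{346027}{214574} + \frac{11 \sqrt{4777}}{214574} \approx 1.6162$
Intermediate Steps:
$J{\left(Z,I \right)} = \sqrt{I^{2} + Z^{2}}$
$A{\left(f \right)} = f \left(-534 + f\right)$
$\frac{A{\left(-379 \right)} + J{\left(-649,396 \right)}}{270641 - 56067} = \frac{- 379 \left(-534 - 379\right) + \sqrt{396^{2} + \left(-649\right)^{2}}}{270641 - 56067} = \frac{\left(-379\right) \left(-913\right) + \sqrt{156816 + 421201}}{214574} = \left(346027 + \sqrt{578017}\right) \frac{1}{214574} = \left(346027 + 11 \sqrt{4777}\right) \frac{1}{214574} = \frac{346027}{214574} + \frac{11 \sqrt{4777}}{214574}$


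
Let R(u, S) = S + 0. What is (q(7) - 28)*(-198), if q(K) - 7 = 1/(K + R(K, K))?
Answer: 29007/7 ≈ 4143.9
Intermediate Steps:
R(u, S) = S
q(K) = 7 + 1/(2*K) (q(K) = 7 + 1/(K + K) = 7 + 1/(2*K))
(q(7) - 28)*(-198) = ((7 + (1/2)/7) - 28)*(-198) = ((7 + (1/2)*(1/7)) - 28)*(-198) = ((7 + 1/14) - 28)*(-198) = (99/14 - 28)*(-198) = -293/14*(-198) = 29007/7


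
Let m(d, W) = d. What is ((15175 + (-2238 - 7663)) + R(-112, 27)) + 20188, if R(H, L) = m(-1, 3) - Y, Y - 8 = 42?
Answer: 25411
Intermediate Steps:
Y = 50 (Y = 8 + 42 = 50)
R(H, L) = -51 (R(H, L) = -1 - 1*50 = -1 - 50 = -51)
((15175 + (-2238 - 7663)) + R(-112, 27)) + 20188 = ((15175 + (-2238 - 7663)) - 51) + 20188 = ((15175 - 9901) - 51) + 20188 = (5274 - 51) + 20188 = 5223 + 20188 = 25411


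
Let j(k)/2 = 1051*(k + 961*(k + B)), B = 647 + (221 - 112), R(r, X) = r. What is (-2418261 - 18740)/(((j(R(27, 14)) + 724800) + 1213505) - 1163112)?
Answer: -348143/226072739 ≈ -0.0015400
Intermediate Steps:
B = 756 (B = 647 + 109 = 756)
j(k) = 1527136632 + 2022124*k (j(k) = 2*(1051*(k + 961*(k + 756))) = 2*(1051*(k + 961*(756 + k))) = 2*(1051*(k + (726516 + 961*k))) = 2*(1051*(726516 + 962*k)) = 2*(763568316 + 1011062*k) = 1527136632 + 2022124*k)
(-2418261 - 18740)/(((j(R(27, 14)) + 724800) + 1213505) - 1163112) = (-2418261 - 18740)/((((1527136632 + 2022124*27) + 724800) + 1213505) - 1163112) = -2437001/((((1527136632 + 54597348) + 724800) + 1213505) - 1163112) = -2437001/(((1581733980 + 724800) + 1213505) - 1163112) = -2437001/((1582458780 + 1213505) - 1163112) = -2437001/(1583672285 - 1163112) = -2437001/1582509173 = -2437001*1/1582509173 = -348143/226072739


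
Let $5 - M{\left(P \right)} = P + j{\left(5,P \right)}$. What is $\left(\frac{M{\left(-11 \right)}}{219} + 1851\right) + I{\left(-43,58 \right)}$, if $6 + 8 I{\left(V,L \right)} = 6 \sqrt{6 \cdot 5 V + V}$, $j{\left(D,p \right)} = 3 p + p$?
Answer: $\frac{540353}{292} + \frac{3 i \sqrt{1333}}{4} \approx 1850.5 + 27.383 i$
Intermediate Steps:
$j{\left(D,p \right)} = 4 p$
$M{\left(P \right)} = 5 - 5 P$ ($M{\left(P \right)} = 5 - \left(P + 4 P\right) = 5 - 5 P$)
$I{\left(V,L \right)} = - \frac{3}{4} + \frac{3 \sqrt{31} \sqrt{V}}{4}$ ($I{\left(V,L \right)} = - \frac{3}{4} + \frac{6 \sqrt{6 \cdot 5 V + V}}{8} = - \frac{3}{4} + \frac{6 \sqrt{30 V + V}}{8} = - \frac{3}{4} + \frac{6 \sqrt{31 V}}{8} = - \frac{3}{4} + \frac{6 \sqrt{31} \sqrt{V}}{8} = - \frac{3}{4} + \frac{3 \sqrt{31} \sqrt{V}}{4}$)
$\left(\frac{M{\left(-11 \right)}}{219} + 1851\right) + I{\left(-43,58 \right)} = \left(\frac{5 - -55}{219} + 1851\right) - \left(\frac{3}{4} - \frac{3 \sqrt{31} \sqrt{-43}}{4}\right) = \left(\left(5 + 55\right) \frac{1}{219} + 1851\right) - \left(\frac{3}{4} - \frac{3 \sqrt{31} i \sqrt{43}}{4}\right) = \left(60 \cdot \frac{1}{219} + 1851\right) - \left(\frac{3}{4} - \frac{3 i \sqrt{1333}}{4}\right) = \left(\frac{20}{73} + 1851\right) - \left(\frac{3}{4} - \frac{3 i \sqrt{1333}}{4}\right) = \frac{135143}{73} - \left(\frac{3}{4} - \frac{3 i \sqrt{1333}}{4}\right) = \frac{540353}{292} + \frac{3 i \sqrt{1333}}{4}$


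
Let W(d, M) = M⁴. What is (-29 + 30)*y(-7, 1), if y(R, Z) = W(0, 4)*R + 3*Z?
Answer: -1789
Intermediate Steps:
y(R, Z) = 3*Z + 256*R (y(R, Z) = 4⁴*R + 3*Z = 256*R + 3*Z = 3*Z + 256*R)
(-29 + 30)*y(-7, 1) = (-29 + 30)*(3*1 + 256*(-7)) = 1*(3 - 1792) = 1*(-1789) = -1789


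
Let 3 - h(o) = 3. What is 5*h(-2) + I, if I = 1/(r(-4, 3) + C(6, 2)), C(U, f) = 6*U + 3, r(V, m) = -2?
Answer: 1/37 ≈ 0.027027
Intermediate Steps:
C(U, f) = 3 + 6*U
h(o) = 0 (h(o) = 3 - 1*3 = 3 - 3 = 0)
I = 1/37 (I = 1/(-2 + (3 + 6*6)) = 1/(-2 + (3 + 36)) = 1/(-2 + 39) = 1/37 ≈ 0.027027)
5*h(-2) + I = 5*0 + 1/37 = 0 + 1/37 = 1/37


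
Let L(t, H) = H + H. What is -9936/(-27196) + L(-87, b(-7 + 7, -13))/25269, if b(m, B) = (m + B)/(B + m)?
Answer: 62781794/171803931 ≈ 0.36543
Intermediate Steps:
b(m, B) = 1 (b(m, B) = (B + m)/(B + m) = 1)
L(t, H) = 2*H
-9936/(-27196) + L(-87, b(-7 + 7, -13))/25269 = -9936/(-27196) + (2*1)/25269 = -9936*(-1/27196) + 2*(1/25269) = 2484/6799 + 2/25269 = 62781794/171803931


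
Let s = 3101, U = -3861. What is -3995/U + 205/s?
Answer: 13180000/11972961 ≈ 1.1008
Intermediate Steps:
-3995/U + 205/s = -3995/(-3861) + 205/3101 = -3995*(-1/3861) + 205*(1/3101) = 3995/3861 + 205/3101 = 13180000/11972961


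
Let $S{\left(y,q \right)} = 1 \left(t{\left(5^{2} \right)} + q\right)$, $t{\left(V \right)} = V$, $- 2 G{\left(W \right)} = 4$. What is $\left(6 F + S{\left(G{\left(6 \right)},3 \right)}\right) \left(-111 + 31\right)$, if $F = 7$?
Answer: $-5600$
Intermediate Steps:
$G{\left(W \right)} = -2$ ($G{\left(W \right)} = \left(- \frac{1}{2}\right) 4 = -2$)
$S{\left(y,q \right)} = 25 + q$ ($S{\left(y,q \right)} = 1 \left(5^{2} + q\right) = 1 \left(25 + q\right) = 25 + q$)
$\left(6 F + S{\left(G{\left(6 \right)},3 \right)}\right) \left(-111 + 31\right) = \left(6 \cdot 7 + \left(25 + 3\right)\right) \left(-111 + 31\right) = \left(42 + 28\right) \left(-80\right) = 70 \left(-80\right) = -5600$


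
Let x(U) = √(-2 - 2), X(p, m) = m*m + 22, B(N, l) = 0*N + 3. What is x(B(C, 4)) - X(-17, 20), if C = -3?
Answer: -422 + 2*I ≈ -422.0 + 2.0*I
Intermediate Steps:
B(N, l) = 3 (B(N, l) = 0 + 3 = 3)
X(p, m) = 22 + m² (X(p, m) = m² + 22 = 22 + m²)
x(U) = 2*I (x(U) = √(-4) = 2*I)
x(B(C, 4)) - X(-17, 20) = 2*I - (22 + 20²) = 2*I - (22 + 400) = 2*I - 1*422 = 2*I - 422 = -422 + 2*I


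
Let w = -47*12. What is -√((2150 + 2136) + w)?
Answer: -√3722 ≈ -61.008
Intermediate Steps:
w = -564
-√((2150 + 2136) + w) = -√((2150 + 2136) - 564) = -√(4286 - 564) = -√3722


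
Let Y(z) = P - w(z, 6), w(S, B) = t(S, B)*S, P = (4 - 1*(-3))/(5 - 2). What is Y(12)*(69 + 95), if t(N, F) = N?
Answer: -69700/3 ≈ -23233.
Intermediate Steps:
P = 7/3 (P = (4 + 3)/3 = 7*(⅓) = 7/3 ≈ 2.3333)
w(S, B) = S² (w(S, B) = S*S = S²)
Y(z) = 7/3 - z²
Y(12)*(69 + 95) = (7/3 - 1*12²)*(69 + 95) = (7/3 - 1*144)*164 = (7/3 - 144)*164 = -425/3*164 = -69700/3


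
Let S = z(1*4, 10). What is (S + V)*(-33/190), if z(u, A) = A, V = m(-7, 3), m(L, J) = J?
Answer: -429/190 ≈ -2.2579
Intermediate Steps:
V = 3
S = 10
(S + V)*(-33/190) = (10 + 3)*(-33/190) = 13*(-33*1/190) = 13*(-33/190) = -429/190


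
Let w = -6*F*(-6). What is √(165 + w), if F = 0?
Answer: √165 ≈ 12.845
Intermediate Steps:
w = 0 (w = -6*0*(-6) = 0*(-6) = 0)
√(165 + w) = √(165 + 0) = √165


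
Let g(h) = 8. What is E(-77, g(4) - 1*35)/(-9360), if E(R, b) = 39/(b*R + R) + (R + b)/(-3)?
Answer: -3205/864864 ≈ -0.0037058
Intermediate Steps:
E(R, b) = 39/(R + R*b) - R/3 - b/3 (E(R, b) = 39/(R*b + R) + (R + b)*(-⅓) = 39/(R + R*b) + (-R/3 - b/3) = 39/(R + R*b) - R/3 - b/3)
E(-77, g(4) - 1*35)/(-9360) = ((⅓)*(117 - 1*(-77)² - 1*(-77)*(8 - 1*35) - 1*(-77)*(8 - 1*35)² - 1*(8 - 1*35)*(-77)²)/(-77*(1 + (8 - 1*35))))/(-9360) = ((⅓)*(-1/77)*(117 - 1*5929 - 1*(-77)*(8 - 35) - 1*(-77)*(8 - 35)² - 1*(8 - 35)*5929)/(1 + (8 - 35)))*(-1/9360) = ((⅓)*(-1/77)*(117 - 5929 - 1*(-77)*(-27) - 1*(-77)*(-27)² - 1*(-27)*5929)/(1 - 27))*(-1/9360) = ((⅓)*(-1/77)*(117 - 5929 - 2079 - 1*(-77)*729 + 160083)/(-26))*(-1/9360) = ((⅓)*(-1/77)*(-1/26)*(117 - 5929 - 2079 + 56133 + 160083))*(-1/9360) = ((⅓)*(-1/77)*(-1/26)*208325)*(-1/9360) = (16025/462)*(-1/9360) = -3205/864864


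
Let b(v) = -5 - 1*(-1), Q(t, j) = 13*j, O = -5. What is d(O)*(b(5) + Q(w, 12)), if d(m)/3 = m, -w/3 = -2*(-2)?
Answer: -2280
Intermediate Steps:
w = -12 (w = -(-6)*(-2) = -3*4 = -12)
d(m) = 3*m
b(v) = -4 (b(v) = -5 + 1 = -4)
d(O)*(b(5) + Q(w, 12)) = (3*(-5))*(-4 + 13*12) = -15*(-4 + 156) = -15*152 = -2280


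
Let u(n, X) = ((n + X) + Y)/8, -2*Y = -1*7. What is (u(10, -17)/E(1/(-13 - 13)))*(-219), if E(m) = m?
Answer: -19929/8 ≈ -2491.1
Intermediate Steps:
Y = 7/2 (Y = -(-1)*7/2 = -½*(-7) = 7/2 ≈ 3.5000)
u(n, X) = 7/16 + X/8 + n/8 (u(n, X) = ((n + X) + 7/2)/8 = ((X + n) + 7/2)*(⅛) = (7/2 + X + n)*(⅛) = 7/16 + X/8 + n/8)
(u(10, -17)/E(1/(-13 - 13)))*(-219) = ((7/16 + (⅛)*(-17) + (⅛)*10)/(1/(-13 - 13)))*(-219) = ((7/16 - 17/8 + 5/4)/(1/(-26)))*(-219) = -7/(16*(-1/26))*(-219) = -7/16*(-26)*(-219) = (91/8)*(-219) = -19929/8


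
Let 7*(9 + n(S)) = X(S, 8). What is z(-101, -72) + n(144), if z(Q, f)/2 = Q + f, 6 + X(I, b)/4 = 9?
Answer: -2473/7 ≈ -353.29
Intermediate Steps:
X(I, b) = 12 (X(I, b) = -24 + 4*9 = -24 + 36 = 12)
n(S) = -51/7 (n(S) = -9 + (1/7)*12 = -9 + 12/7 = -51/7)
z(Q, f) = 2*Q + 2*f (z(Q, f) = 2*(Q + f) = 2*Q + 2*f)
z(-101, -72) + n(144) = (2*(-101) + 2*(-72)) - 51/7 = (-202 - 144) - 51/7 = -346 - 51/7 = -2473/7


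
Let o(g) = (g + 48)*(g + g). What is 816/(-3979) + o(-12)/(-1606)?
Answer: 1063680/3195137 ≈ 0.33291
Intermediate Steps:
o(g) = 2*g*(48 + g) (o(g) = (48 + g)*(2*g) = 2*g*(48 + g))
816/(-3979) + o(-12)/(-1606) = 816/(-3979) + (2*(-12)*(48 - 12))/(-1606) = 816*(-1/3979) + (2*(-12)*36)*(-1/1606) = -816/3979 - 864*(-1/1606) = -816/3979 + 432/803 = 1063680/3195137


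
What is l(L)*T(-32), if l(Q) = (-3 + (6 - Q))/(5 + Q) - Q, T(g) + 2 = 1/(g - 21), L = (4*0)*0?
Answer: -321/265 ≈ -1.2113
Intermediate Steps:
L = 0 (L = 0*0 = 0)
T(g) = -2 + 1/(-21 + g) (T(g) = -2 + 1/(g - 21) = -2 + 1/(-21 + g))
l(Q) = -Q + (3 - Q)/(5 + Q) (l(Q) = (3 - Q)/(5 + Q) - Q = -Q + (3 - Q)/(5 + Q))
l(L)*T(-32) = ((3 - 1*0**2 - 6*0)/(5 + 0))*((43 - 2*(-32))/(-21 - 32)) = ((3 - 1*0 + 0)/5)*((43 + 64)/(-53)) = ((3 + 0 + 0)/5)*(-1/53*107) = ((1/5)*3)*(-107/53) = (3/5)*(-107/53) = -321/265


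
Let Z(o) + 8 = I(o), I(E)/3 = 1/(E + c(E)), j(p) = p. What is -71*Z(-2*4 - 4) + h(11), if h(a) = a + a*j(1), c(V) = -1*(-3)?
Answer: 1841/3 ≈ 613.67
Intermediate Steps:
c(V) = 3
I(E) = 3/(3 + E) (I(E) = 3/(E + 3) = 3/(3 + E))
h(a) = 2*a (h(a) = a + a*1 = a + a = 2*a)
Z(o) = -8 + 3/(3 + o)
-71*Z(-2*4 - 4) + h(11) = -71*(-21 - 8*(-2*4 - 4))/(3 + (-2*4 - 4)) + 2*11 = -71*(-21 - 8*(-8 - 4))/(3 + (-8 - 4)) + 22 = -71*(-21 - 8*(-12))/(3 - 12) + 22 = -71*(-21 + 96)/(-9) + 22 = -(-71)*75/9 + 22 = -71*(-25/3) + 22 = 1775/3 + 22 = 1841/3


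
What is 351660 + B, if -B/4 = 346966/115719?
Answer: 40692355676/115719 ≈ 3.5165e+5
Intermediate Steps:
B = -1387864/115719 ≈ -11.993
351660 + B = 351660 - 1387864/115719 = 40692355676/115719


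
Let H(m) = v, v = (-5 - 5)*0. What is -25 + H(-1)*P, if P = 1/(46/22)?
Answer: -25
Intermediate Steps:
v = 0 (v = -10*0 = 0)
H(m) = 0
P = 11/23 (P = 1/(46*(1/22)) = 1/(23/11) = 11/23 ≈ 0.47826)
-25 + H(-1)*P = -25 + 0*(11/23) = -25 + 0 = -25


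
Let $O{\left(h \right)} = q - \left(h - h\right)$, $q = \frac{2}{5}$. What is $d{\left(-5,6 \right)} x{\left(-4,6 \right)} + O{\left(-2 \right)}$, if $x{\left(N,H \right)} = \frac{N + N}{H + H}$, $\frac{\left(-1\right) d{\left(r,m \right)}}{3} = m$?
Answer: $\frac{62}{5} \approx 12.4$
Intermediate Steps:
$q = \frac{2}{5}$ ($q = 2 \cdot \frac{1}{5} = \frac{2}{5} \approx 0.4$)
$d{\left(r,m \right)} = - 3 m$
$x{\left(N,H \right)} = \frac{N}{H}$ ($x{\left(N,H \right)} = \frac{2 N}{2 H} = 2 N \frac{1}{2 H} = \frac{N}{H}$)
$O{\left(h \right)} = \frac{2}{5}$ ($O{\left(h \right)} = \frac{2}{5} - \left(h - h\right) = \frac{2}{5} - 0 = \frac{2}{5} + 0 = \frac{2}{5}$)
$d{\left(-5,6 \right)} x{\left(-4,6 \right)} + O{\left(-2 \right)} = \left(-3\right) 6 \left(- \frac{4}{6}\right) + \frac{2}{5} = - 18 \left(\left(-4\right) \frac{1}{6}\right) + \frac{2}{5} = \left(-18\right) \left(- \frac{2}{3}\right) + \frac{2}{5} = 12 + \frac{2}{5} = \frac{62}{5}$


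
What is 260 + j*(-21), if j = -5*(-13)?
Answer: -1105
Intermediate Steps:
j = 65
260 + j*(-21) = 260 + 65*(-21) = 260 - 1365 = -1105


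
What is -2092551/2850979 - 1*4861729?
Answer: -13860689375242/2850979 ≈ -4.8617e+6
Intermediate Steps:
-2092551/2850979 - 1*4861729 = -2092551*1/2850979 - 4861729 = -2092551/2850979 - 4861729 = -13860689375242/2850979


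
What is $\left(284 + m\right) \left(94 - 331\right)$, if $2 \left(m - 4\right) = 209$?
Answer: $- \frac{186045}{2} \approx -93023.0$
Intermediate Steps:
$m = \frac{217}{2}$ ($m = 4 + \frac{1}{2} \cdot 209 = 4 + \frac{209}{2} = \frac{217}{2} \approx 108.5$)
$\left(284 + m\right) \left(94 - 331\right) = \left(284 + \frac{217}{2}\right) \left(94 - 331\right) = \frac{785}{2} \left(-237\right) = - \frac{186045}{2}$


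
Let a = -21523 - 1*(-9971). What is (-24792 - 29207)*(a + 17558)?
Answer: -324317994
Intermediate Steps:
a = -11552 (a = -21523 + 9971 = -11552)
(-24792 - 29207)*(a + 17558) = (-24792 - 29207)*(-11552 + 17558) = -53999*6006 = -324317994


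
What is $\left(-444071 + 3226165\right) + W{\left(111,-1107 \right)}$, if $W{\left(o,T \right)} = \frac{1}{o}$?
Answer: $\frac{308812435}{111} \approx 2.7821 \cdot 10^{6}$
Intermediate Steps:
$\left(-444071 + 3226165\right) + W{\left(111,-1107 \right)} = \left(-444071 + 3226165\right) + \frac{1}{111} = 2782094 + \frac{1}{111} = \frac{308812435}{111}$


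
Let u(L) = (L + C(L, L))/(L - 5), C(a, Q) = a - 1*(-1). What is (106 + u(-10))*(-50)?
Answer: -16090/3 ≈ -5363.3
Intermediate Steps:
C(a, Q) = 1 + a (C(a, Q) = a + 1 = 1 + a)
u(L) = (1 + 2*L)/(-5 + L) (u(L) = (L + (1 + L))/(L - 5) = (1 + 2*L)/(-5 + L))
(106 + u(-10))*(-50) = (106 + (1 + 2*(-10))/(-5 - 10))*(-50) = (106 + (1 - 20)/(-15))*(-50) = (106 - 1/15*(-19))*(-50) = (106 + 19/15)*(-50) = (1609/15)*(-50) = -16090/3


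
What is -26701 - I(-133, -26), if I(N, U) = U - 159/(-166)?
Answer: -4428209/166 ≈ -26676.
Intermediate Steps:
I(N, U) = 159/166 + U (I(N, U) = U - 159*(-1/166) = U + 159/166 = 159/166 + U)
-26701 - I(-133, -26) = -26701 - (159/166 - 26) = -26701 - 1*(-4157/166) = -26701 + 4157/166 = -4428209/166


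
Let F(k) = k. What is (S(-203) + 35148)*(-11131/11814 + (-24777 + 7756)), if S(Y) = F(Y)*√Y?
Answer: -1178027544050/1969 + 40822736675*I*√203/11814 ≈ -5.9829e+8 + 4.9233e+7*I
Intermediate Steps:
S(Y) = Y^(3/2) (S(Y) = Y*√Y = Y^(3/2))
(S(-203) + 35148)*(-11131/11814 + (-24777 + 7756)) = ((-203)^(3/2) + 35148)*(-11131/11814 + (-24777 + 7756)) = (-203*I*√203 + 35148)*(-11131*1/11814 - 17021) = (35148 - 203*I*√203)*(-11131/11814 - 17021) = (35148 - 203*I*√203)*(-201097225/11814) = -1178027544050/1969 + 40822736675*I*√203/11814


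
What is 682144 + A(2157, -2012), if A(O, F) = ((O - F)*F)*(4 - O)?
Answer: 18060106428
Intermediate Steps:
A(O, F) = F*(4 - O)*(O - F) (A(O, F) = (F*(O - F))*(4 - O) = F*(4 - O)*(O - F))
682144 + A(2157, -2012) = 682144 - 2012*(-1*2157² - 4*(-2012) + 4*2157 - 2012*2157) = 682144 - 2012*(-1*4652649 + 8048 + 8628 - 4339884) = 682144 - 2012*(-4652649 + 8048 + 8628 - 4339884) = 682144 - 2012*(-8975857) = 682144 + 18059424284 = 18060106428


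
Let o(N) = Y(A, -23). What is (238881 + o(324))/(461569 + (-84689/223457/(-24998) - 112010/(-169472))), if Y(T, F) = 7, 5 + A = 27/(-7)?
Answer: 56536839299298535424/109238177499827796479 ≈ 0.51756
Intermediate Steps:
A = -62/7 (A = -5 + 27/(-7) = -5 + 27*(-⅐) = -5 - 27/7 = -62/7 ≈ -8.8571)
o(N) = 7
(238881 + o(324))/(461569 + (-84689/223457/(-24998) - 112010/(-169472))) = (238881 + 7)/(461569 + (-84689/223457/(-24998) - 112010/(-169472))) = 238888/(461569 + (-84689*1/223457*(-1/24998) - 112010*(-1/169472))) = 238888/(461569 + (-84689/223457*(-1/24998) + 56005/84736)) = 238888/(461569 + (84689/5585978086 + 56005/84736)) = 238888/(461569 + 156424939456767/236666719547648) = 238888/(109238177499827796479/236666719547648) = 238888*(236666719547648/109238177499827796479) = 56536839299298535424/109238177499827796479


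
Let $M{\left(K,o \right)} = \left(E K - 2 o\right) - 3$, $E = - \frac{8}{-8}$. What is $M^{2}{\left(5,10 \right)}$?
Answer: $324$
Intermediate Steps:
$E = 1$ ($E = \left(-8\right) \left(- \frac{1}{8}\right) = 1$)
$M{\left(K,o \right)} = -3 + K - 2 o$ ($M{\left(K,o \right)} = \left(1 K - 2 o\right) - 3 = \left(K - 2 o\right) - 3 = -3 + K - 2 o$)
$M^{2}{\left(5,10 \right)} = \left(-3 + 5 - 20\right)^{2} = \left(-18\right)^{2} = 324$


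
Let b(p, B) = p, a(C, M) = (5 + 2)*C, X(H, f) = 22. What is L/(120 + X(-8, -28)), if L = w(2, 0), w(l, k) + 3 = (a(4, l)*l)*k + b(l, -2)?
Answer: -1/142 ≈ -0.0070423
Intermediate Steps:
a(C, M) = 7*C
w(l, k) = -3 + l + 28*k*l (w(l, k) = -3 + (((7*4)*l)*k + l) = -3 + ((28*l)*k + l) = -3 + (28*k*l + l) = -3 + (l + 28*k*l) = -3 + l + 28*k*l)
L = -1 (L = -3 + 2 + 28*0*2 = -3 + 2 + 0 = -1)
L/(120 + X(-8, -28)) = -1/(120 + 22) = -1/142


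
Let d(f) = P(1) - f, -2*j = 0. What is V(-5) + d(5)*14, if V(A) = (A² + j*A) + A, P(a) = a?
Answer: -36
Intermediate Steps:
j = 0 (j = -½*0 = 0)
d(f) = 1 - f
V(A) = A + A² (V(A) = (A² + 0*A) + A = (A² + 0) + A = A² + A = A + A²)
V(-5) + d(5)*14 = -5*(1 - 5) + (1 - 1*5)*14 = -5*(-4) + (1 - 5)*14 = 20 - 4*14 = 20 - 56 = -36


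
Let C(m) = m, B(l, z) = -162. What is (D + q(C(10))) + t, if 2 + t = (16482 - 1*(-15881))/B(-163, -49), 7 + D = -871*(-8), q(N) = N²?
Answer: 1111195/162 ≈ 6859.2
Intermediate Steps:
D = 6961 (D = -7 - 871*(-8) = -7 + 6968 = 6961)
t = -32687/162 (t = -2 + (16482 - 1*(-15881))/(-162) = -2 + (16482 + 15881)*(-1/162) = -2 + 32363*(-1/162) = -2 - 32363/162 = -32687/162 ≈ -201.77)
(D + q(C(10))) + t = (6961 + 10²) - 32687/162 = (6961 + 100) - 32687/162 = 7061 - 32687/162 = 1111195/162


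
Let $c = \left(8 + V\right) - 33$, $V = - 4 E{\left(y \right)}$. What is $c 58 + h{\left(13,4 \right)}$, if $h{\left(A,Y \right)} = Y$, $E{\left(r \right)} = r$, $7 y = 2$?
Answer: $- \frac{10586}{7} \approx -1512.3$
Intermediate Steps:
$y = \frac{2}{7}$ ($y = \frac{1}{7} \cdot 2 = \frac{2}{7} \approx 0.28571$)
$V = - \frac{8}{7}$ ($V = \left(-4\right) \frac{2}{7} = - \frac{8}{7} \approx -1.1429$)
$c = - \frac{183}{7}$ ($c = \left(8 - \frac{8}{7}\right) - 33 = \frac{48}{7} - 33 = - \frac{183}{7} \approx -26.143$)
$c 58 + h{\left(13,4 \right)} = \left(- \frac{183}{7}\right) 58 + 4 = - \frac{10614}{7} + 4 = - \frac{10586}{7}$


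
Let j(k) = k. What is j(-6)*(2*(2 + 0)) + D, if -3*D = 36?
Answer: -36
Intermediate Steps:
D = -12 (D = -⅓*36 = -12)
j(-6)*(2*(2 + 0)) + D = -12*(2 + 0) - 12 = -12*2 - 12 = -6*4 - 12 = -24 - 12 = -36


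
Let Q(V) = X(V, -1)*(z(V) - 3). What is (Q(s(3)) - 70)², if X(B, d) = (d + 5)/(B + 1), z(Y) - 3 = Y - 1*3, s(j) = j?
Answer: 4900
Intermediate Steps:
z(Y) = Y (z(Y) = 3 + (Y - 1*3) = 3 + (Y - 3) = 3 + (-3 + Y) = Y)
X(B, d) = (5 + d)/(1 + B)
Q(V) = 4*(-3 + V)/(1 + V) (Q(V) = ((5 - 1)/(1 + V))*(V - 3) = (4/(1 + V))*(-3 + V) = 4*(-3 + V)/(1 + V))
(Q(s(3)) - 70)² = (4*(-3 + 3)/(1 + 3) - 70)² = (4*0/4 - 70)² = (4*(¼)*0 - 70)² = (0 - 70)² = (-70)² = 4900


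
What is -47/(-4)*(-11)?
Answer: -517/4 ≈ -129.25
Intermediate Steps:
-47/(-4)*(-11) = -47*(-¼)*(-11) = (47/4)*(-11) = -517/4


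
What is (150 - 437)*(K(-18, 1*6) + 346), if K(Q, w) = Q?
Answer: -94136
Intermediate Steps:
(150 - 437)*(K(-18, 1*6) + 346) = (150 - 437)*(-18 + 346) = -287*328 = -94136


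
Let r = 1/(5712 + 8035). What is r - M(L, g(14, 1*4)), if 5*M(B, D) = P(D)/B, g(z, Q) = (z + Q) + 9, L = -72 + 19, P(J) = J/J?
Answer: 14012/3642955 ≈ 0.0038463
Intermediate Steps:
P(J) = 1
L = -53
g(z, Q) = 9 + Q + z (g(z, Q) = (Q + z) + 9 = 9 + Q + z)
M(B, D) = 1/(5*B) (M(B, D) = (1/B)/5 = 1/(5*B))
r = 1/13747 ≈ 7.2743e-5
r - M(L, g(14, 1*4)) = 1/13747 - 1/(5*(-53)) = 1/13747 - (-1)/(5*53) = 1/13747 - 1*(-1/265) = 1/13747 + 1/265 = 14012/3642955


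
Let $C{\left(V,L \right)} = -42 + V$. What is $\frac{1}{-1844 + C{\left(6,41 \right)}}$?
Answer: $- \frac{1}{1880} \approx -0.00053191$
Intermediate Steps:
$\frac{1}{-1844 + C{\left(6,41 \right)}} = \frac{1}{-1844 + \left(-42 + 6\right)} = \frac{1}{-1844 - 36} = \frac{1}{-1880} = - \frac{1}{1880}$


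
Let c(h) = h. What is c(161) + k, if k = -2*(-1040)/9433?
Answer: 1520793/9433 ≈ 161.22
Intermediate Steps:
k = 2080/9433 (k = 2080*(1/9433) = 2080/9433 ≈ 0.22050)
c(161) + k = 161 + 2080/9433 = 1520793/9433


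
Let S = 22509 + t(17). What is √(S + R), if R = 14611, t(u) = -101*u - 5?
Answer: √35398 ≈ 188.14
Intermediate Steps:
t(u) = -5 - 101*u
S = 20787 (S = 22509 + (-5 - 101*17) = 22509 + (-5 - 1717) = 22509 - 1722 = 20787)
√(S + R) = √(20787 + 14611) = √35398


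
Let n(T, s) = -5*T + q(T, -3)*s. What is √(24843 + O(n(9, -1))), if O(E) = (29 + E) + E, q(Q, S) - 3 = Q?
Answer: √24758 ≈ 157.35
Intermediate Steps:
q(Q, S) = 3 + Q
n(T, s) = -5*T + s*(3 + T) (n(T, s) = -5*T + (3 + T)*s = -5*T + s*(3 + T))
O(E) = 29 + 2*E
√(24843 + O(n(9, -1))) = √(24843 + (29 + 2*(-5*9 - (3 + 9)))) = √(24843 + (29 + 2*(-45 - 1*12))) = √(24843 + (29 + 2*(-45 - 12))) = √(24843 + (29 + 2*(-57))) = √(24843 + (29 - 114)) = √(24843 - 85) = √24758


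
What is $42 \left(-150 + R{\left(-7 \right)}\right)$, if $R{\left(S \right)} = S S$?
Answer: $-4242$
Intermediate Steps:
$R{\left(S \right)} = S^{2}$
$42 \left(-150 + R{\left(-7 \right)}\right) = 42 \left(-150 + \left(-7\right)^{2}\right) = 42 \left(-150 + 49\right) = 42 \left(-101\right) = -4242$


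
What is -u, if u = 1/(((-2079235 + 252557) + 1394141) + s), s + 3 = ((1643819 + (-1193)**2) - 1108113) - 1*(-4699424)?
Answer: -1/6225839 ≈ -1.6062e-7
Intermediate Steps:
s = 6658376 (s = -3 + (((1643819 + (-1193)**2) - 1108113) - 1*(-4699424)) = -3 + (((1643819 + 1423249) - 1108113) + 4699424) = -3 + ((3067068 - 1108113) + 4699424) = -3 + (1958955 + 4699424) = -3 + 6658379 = 6658376)
u = 1/6225839 (u = 1/(((-2079235 + 252557) + 1394141) + 6658376) = 1/((-1826678 + 1394141) + 6658376) = 1/(-432537 + 6658376) = 1/6225839 ≈ 1.6062e-7)
-u = -1*1/6225839 = -1/6225839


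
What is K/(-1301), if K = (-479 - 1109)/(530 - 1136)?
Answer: -794/394203 ≈ -0.0020142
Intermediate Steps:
K = 794/303 (K = -1588/(-606) = -1588*(-1/606) = 794/303 ≈ 2.6205)
K/(-1301) = (794/303)/(-1301) = (794/303)*(-1/1301) = -794/394203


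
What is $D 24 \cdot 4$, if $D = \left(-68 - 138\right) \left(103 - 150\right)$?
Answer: $929472$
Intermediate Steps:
$D = 9682$ ($D = \left(-206\right) \left(-47\right) = 9682$)
$D 24 \cdot 4 = 9682 \cdot 24 \cdot 4 = 9682 \cdot 96 = 929472$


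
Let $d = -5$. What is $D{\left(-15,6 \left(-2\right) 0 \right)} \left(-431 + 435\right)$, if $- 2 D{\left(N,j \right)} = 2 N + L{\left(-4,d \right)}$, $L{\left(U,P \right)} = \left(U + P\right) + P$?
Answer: $88$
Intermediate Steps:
$L{\left(U,P \right)} = U + 2 P$ ($L{\left(U,P \right)} = \left(P + U\right) + P = U + 2 P$)
$D{\left(N,j \right)} = 7 - N$ ($D{\left(N,j \right)} = - \frac{2 N + \left(-4 + 2 \left(-5\right)\right)}{2} = - \frac{2 N - 14}{2} = - \frac{-14 + 2 N}{2} = 7 - N$)
$D{\left(-15,6 \left(-2\right) 0 \right)} \left(-431 + 435\right) = \left(7 - -15\right) \left(-431 + 435\right) = \left(7 + 15\right) 4 = 22 \cdot 4 = 88$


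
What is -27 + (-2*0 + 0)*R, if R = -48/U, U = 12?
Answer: -27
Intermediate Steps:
R = -4 (R = -48/12 = -48*1/12 = -4)
-27 + (-2*0 + 0)*R = -27 + (-2*0 + 0)*(-4) = -27 + (0 + 0)*(-4) = -27 + 0*(-4) = -27 + 0 = -27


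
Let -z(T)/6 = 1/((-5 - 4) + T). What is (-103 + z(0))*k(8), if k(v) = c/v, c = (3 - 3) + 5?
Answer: -1535/24 ≈ -63.958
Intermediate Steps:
z(T) = -6/(-9 + T) (z(T) = -6/((-5 - 4) + T) = -6/(-9 + T))
c = 5 (c = 0 + 5 = 5)
k(v) = 5/v
(-103 + z(0))*k(8) = (-103 - 6/(-9 + 0))*(5/8) = (-103 - 6/(-9))*(5*(⅛)) = (-103 - 6*(-⅑))*(5/8) = (-103 + ⅔)*(5/8) = -307/3*5/8 = -1535/24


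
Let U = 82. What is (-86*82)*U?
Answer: -578264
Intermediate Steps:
(-86*82)*U = -86*82*82 = -7052*82 = -578264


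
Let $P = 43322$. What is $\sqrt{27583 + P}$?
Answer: $\sqrt{70905} \approx 266.28$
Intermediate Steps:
$\sqrt{27583 + P} = \sqrt{27583 + 43322} = \sqrt{70905}$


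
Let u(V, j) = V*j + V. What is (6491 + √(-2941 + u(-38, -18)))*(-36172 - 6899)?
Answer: -279573861 - 129213*I*√255 ≈ -2.7957e+8 - 2.0634e+6*I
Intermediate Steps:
u(V, j) = V + V*j
(6491 + √(-2941 + u(-38, -18)))*(-36172 - 6899) = (6491 + √(-2941 - 38*(1 - 18)))*(-36172 - 6899) = (6491 + √(-2941 - 38*(-17)))*(-43071) = (6491 + √(-2941 + 646))*(-43071) = (6491 + √(-2295))*(-43071) = (6491 + 3*I*√255)*(-43071) = -279573861 - 129213*I*√255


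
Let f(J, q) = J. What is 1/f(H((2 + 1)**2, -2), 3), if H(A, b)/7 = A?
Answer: 1/63 ≈ 0.015873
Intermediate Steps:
H(A, b) = 7*A
1/f(H((2 + 1)**2, -2), 3) = 1/(7*(2 + 1)**2) = 1/(7*3**2) = 1/(7*9) = 1/63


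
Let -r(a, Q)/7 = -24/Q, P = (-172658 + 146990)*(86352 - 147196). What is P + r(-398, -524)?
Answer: 204588436710/131 ≈ 1.5617e+9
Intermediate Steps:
P = 1561743792 (P = -25668*(-60844) = 1561743792)
r(a, Q) = 168/Q (r(a, Q) = -(-168)/Q = 168/Q)
P + r(-398, -524) = 1561743792 + 168/(-524) = 1561743792 + 168*(-1/524) = 1561743792 - 42/131 = 204588436710/131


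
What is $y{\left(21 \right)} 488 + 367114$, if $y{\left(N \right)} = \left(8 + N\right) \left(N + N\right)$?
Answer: $961498$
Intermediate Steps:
$y{\left(N \right)} = 2 N \left(8 + N\right)$ ($y{\left(N \right)} = \left(8 + N\right) 2 N = 2 N \left(8 + N\right)$)
$y{\left(21 \right)} 488 + 367114 = 2 \cdot 21 \left(8 + 21\right) 488 + 367114 = 2 \cdot 21 \cdot 29 \cdot 488 + 367114 = 1218 \cdot 488 + 367114 = 594384 + 367114 = 961498$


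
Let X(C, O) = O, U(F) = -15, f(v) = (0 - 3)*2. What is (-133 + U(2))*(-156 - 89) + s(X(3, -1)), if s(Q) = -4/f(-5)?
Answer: 108782/3 ≈ 36261.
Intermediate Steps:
f(v) = -6 (f(v) = -3*2 = -6)
s(Q) = ⅔ (s(Q) = -4/(-6) = -4*(-⅙) = ⅔)
(-133 + U(2))*(-156 - 89) + s(X(3, -1)) = (-133 - 15)*(-156 - 89) + ⅔ = -148*(-245) + ⅔ = 36260 + ⅔ = 108782/3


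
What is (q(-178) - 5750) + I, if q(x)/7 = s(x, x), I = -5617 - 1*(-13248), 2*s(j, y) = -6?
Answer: 1860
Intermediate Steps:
s(j, y) = -3 (s(j, y) = (½)*(-6) = -3)
I = 7631 (I = -5617 + 13248 = 7631)
q(x) = -21 (q(x) = 7*(-3) = -21)
(q(-178) - 5750) + I = (-21 - 5750) + 7631 = -5771 + 7631 = 1860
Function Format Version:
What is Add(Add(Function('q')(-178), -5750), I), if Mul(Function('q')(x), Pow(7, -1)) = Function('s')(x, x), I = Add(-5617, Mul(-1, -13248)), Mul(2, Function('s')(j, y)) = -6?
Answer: 1860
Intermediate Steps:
Function('s')(j, y) = -3 (Function('s')(j, y) = Mul(Rational(1, 2), -6) = -3)
I = 7631 (I = Add(-5617, 13248) = 7631)
Function('q')(x) = -21 (Function('q')(x) = Mul(7, -3) = -21)
Add(Add(Function('q')(-178), -5750), I) = Add(Add(-21, -5750), 7631) = Add(-5771, 7631) = 1860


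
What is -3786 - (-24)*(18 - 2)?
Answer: -3402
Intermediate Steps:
-3786 - (-24)*(18 - 2) = -3786 - (-24)*16 = -3786 - 1*(-384) = -3786 + 384 = -3402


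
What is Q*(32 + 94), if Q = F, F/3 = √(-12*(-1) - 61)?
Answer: 2646*I ≈ 2646.0*I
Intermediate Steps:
F = 21*I (F = 3*√(-12*(-1) - 61) = 3*√(12 - 61) = 3*√(-49) = 3*(7*I) = 21*I ≈ 21.0*I)
Q = 21*I ≈ 21.0*I
Q*(32 + 94) = (21*I)*(32 + 94) = (21*I)*126 = 2646*I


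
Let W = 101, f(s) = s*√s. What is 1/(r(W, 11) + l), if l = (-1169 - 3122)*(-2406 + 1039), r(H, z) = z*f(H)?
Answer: 5865797/34407449778788 - 1111*√101/34407449778788 ≈ 1.7016e-7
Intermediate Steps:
f(s) = s^(3/2)
r(H, z) = z*H^(3/2)
l = 5865797 (l = -4291*(-1367) = 5865797)
1/(r(W, 11) + l) = 1/(11*101^(3/2) + 5865797) = 1/(11*(101*√101) + 5865797) = 1/(1111*√101 + 5865797) = 1/(5865797 + 1111*√101)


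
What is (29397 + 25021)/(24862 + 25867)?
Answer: 7774/7247 ≈ 1.0727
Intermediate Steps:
(29397 + 25021)/(24862 + 25867) = 54418/50729 = 54418*(1/50729) = 7774/7247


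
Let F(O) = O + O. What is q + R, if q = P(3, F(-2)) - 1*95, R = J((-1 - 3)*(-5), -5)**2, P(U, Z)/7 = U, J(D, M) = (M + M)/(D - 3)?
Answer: -21286/289 ≈ -73.654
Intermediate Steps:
F(O) = 2*O
J(D, M) = 2*M/(-3 + D) (J(D, M) = (2*M)/(-3 + D) = 2*M/(-3 + D))
P(U, Z) = 7*U
R = 100/289 (R = (2*(-5)/(-3 + (-1 - 3)*(-5)))**2 = (2*(-5)/(-3 - 4*(-5)))**2 = (2*(-5)/(-3 + 20))**2 = (2*(-5)/17)**2 = (2*(-5)*(1/17))**2 = (-10/17)**2 = 100/289 ≈ 0.34602)
q = -74 (q = 7*3 - 1*95 = 21 - 95 = -74)
q + R = -74 + 100/289 = -21286/289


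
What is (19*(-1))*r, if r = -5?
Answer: 95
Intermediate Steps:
(19*(-1))*r = (19*(-1))*(-5) = -19*(-5) = 95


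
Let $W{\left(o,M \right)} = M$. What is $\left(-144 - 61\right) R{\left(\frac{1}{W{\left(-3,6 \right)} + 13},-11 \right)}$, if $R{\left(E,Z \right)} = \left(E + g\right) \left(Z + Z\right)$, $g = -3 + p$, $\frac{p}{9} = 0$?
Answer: $- \frac{252560}{19} \approx -13293.0$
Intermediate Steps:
$p = 0$ ($p = 9 \cdot 0 = 0$)
$g = -3$ ($g = -3 + 0 = -3$)
$R{\left(E,Z \right)} = 2 Z \left(-3 + E\right)$ ($R{\left(E,Z \right)} = \left(E - 3\right) \left(Z + Z\right) = \left(-3 + E\right) 2 Z = 2 Z \left(-3 + E\right)$)
$\left(-144 - 61\right) R{\left(\frac{1}{W{\left(-3,6 \right)} + 13},-11 \right)} = \left(-144 - 61\right) 2 \left(-11\right) \left(-3 + \frac{1}{6 + 13}\right) = - 205 \cdot 2 \left(-11\right) \left(-3 + \frac{1}{19}\right) = - 205 \cdot 2 \left(-11\right) \left(- \frac{56}{19}\right) = \left(-205\right) \frac{1232}{19} = - \frac{252560}{19}$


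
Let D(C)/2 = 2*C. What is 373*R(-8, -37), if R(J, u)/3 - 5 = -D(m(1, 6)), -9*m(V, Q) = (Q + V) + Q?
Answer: 36181/3 ≈ 12060.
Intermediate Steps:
m(V, Q) = -2*Q/9 - V/9 (m(V, Q) = -((Q + V) + Q)/9 = -(V + 2*Q)/9 = -2*Q/9 - V/9)
D(C) = 4*C (D(C) = 2*(2*C) = 4*C)
R(J, u) = 97/3 (R(J, u) = 15 + 3*(-4*(-2/9*6 - ⅑*1)) = 15 + 3*(-4*(-4/3 - ⅑)) = 15 + 3*(-4*(-13)/9) = 15 + 3*(-1*(-52/9)) = 15 + 3*(52/9) = 15 + 52/3 = 97/3)
373*R(-8, -37) = 373*(97/3) = 36181/3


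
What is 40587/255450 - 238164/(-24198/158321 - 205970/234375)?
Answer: 37625378775542434549/162980432004650 ≈ 2.3086e+5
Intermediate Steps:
40587/255450 - 238164/(-24198/158321 - 205970/234375) = 40587*(1/255450) - 238164/(-24198*1/158321 - 205970*1/234375) = 13529/85150 - 238164/(-24198/158321 - 41194/46875) = 13529/85150 - 238164/(-7656156524/7421296875) = 13529/85150 - 238164*(-7421296875/7656156524) = 13529/85150 + 441871437234375/1914039131 = 37625378775542434549/162980432004650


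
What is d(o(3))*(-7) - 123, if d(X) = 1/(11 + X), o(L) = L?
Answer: -247/2 ≈ -123.50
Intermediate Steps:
d(o(3))*(-7) - 123 = -7/(11 + 3) - 123 = -7/14 - 123 = (1/14)*(-7) - 123 = -1/2 - 123 = -247/2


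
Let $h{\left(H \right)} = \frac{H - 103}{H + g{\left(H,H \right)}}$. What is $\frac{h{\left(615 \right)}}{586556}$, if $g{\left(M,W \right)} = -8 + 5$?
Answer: $\frac{32}{22435767} \approx 1.4263 \cdot 10^{-6}$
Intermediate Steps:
$g{\left(M,W \right)} = -3$
$h{\left(H \right)} = \frac{-103 + H}{-3 + H}$ ($h{\left(H \right)} = \frac{H - 103}{H - 3} = \frac{-103 + H}{-3 + H}$)
$\frac{h{\left(615 \right)}}{586556} = \frac{\frac{1}{-3 + 615} \left(-103 + 615\right)}{586556} = \frac{1}{612} \cdot 512 \cdot \frac{1}{586556} = \frac{128}{153} \cdot \frac{1}{586556} = \frac{32}{22435767}$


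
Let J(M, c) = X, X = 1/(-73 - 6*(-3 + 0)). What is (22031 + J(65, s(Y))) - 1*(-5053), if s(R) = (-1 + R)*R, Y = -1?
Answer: 1489619/55 ≈ 27084.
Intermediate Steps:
s(R) = R*(-1 + R)
X = -1/55 (X = 1/(-73 - 6*(-3)) = 1/(-73 + 18) = 1/(-55) = -1/55 ≈ -0.018182)
J(M, c) = -1/55
(22031 + J(65, s(Y))) - 1*(-5053) = (22031 - 1/55) - 1*(-5053) = 1211704/55 + 5053 = 1489619/55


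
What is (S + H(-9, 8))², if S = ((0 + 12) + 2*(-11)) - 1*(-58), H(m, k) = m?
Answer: 1521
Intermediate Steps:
S = 48 (S = (12 - 22) + 58 = -10 + 58 = 48)
(S + H(-9, 8))² = (48 - 9)² = 39² = 1521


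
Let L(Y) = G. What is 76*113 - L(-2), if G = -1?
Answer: 8589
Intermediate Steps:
L(Y) = -1
76*113 - L(-2) = 76*113 - 1*(-1) = 8588 + 1 = 8589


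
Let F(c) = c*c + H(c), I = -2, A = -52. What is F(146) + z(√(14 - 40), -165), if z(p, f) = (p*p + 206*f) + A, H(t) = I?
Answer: -12754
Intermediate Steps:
H(t) = -2
z(p, f) = -52 + p² + 206*f (z(p, f) = (p*p + 206*f) - 52 = (p² + 206*f) - 52 = -52 + p² + 206*f)
F(c) = -2 + c² (F(c) = c*c - 2 = c² - 2 = -2 + c²)
F(146) + z(√(14 - 40), -165) = (-2 + 146²) + (-52 + (√(14 - 40))² + 206*(-165)) = (-2 + 21316) + (-52 + (√(-26))² - 33990) = 21314 + (-52 + (I*√26)² - 33990) = 21314 + (-52 - 26 - 33990) = 21314 - 34068 = -12754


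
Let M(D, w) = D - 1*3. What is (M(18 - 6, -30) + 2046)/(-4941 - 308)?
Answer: -2055/5249 ≈ -0.39150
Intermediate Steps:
M(D, w) = -3 + D (M(D, w) = D - 3 = -3 + D)
(M(18 - 6, -30) + 2046)/(-4941 - 308) = ((-3 + (18 - 6)) + 2046)/(-4941 - 308) = ((-3 + 12) + 2046)/(-5249) = (9 + 2046)*(-1/5249) = 2055*(-1/5249) = -2055/5249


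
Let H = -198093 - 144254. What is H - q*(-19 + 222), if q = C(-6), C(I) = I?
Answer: -341129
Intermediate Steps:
q = -6
H = -342347
H - q*(-19 + 222) = -342347 - (-6)*(-19 + 222) = -342347 - (-6)*203 = -342347 - 1*(-1218) = -342347 + 1218 = -341129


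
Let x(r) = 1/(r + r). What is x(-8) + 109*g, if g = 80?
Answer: 139519/16 ≈ 8719.9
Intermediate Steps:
x(r) = 1/(2*r)
x(-8) + 109*g = (½)/(-8) + 109*80 = (½)*(-⅛) + 8720 = -1/16 + 8720 = 139519/16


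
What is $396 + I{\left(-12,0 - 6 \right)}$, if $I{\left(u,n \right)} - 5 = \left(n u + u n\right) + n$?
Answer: $539$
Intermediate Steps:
$I{\left(u,n \right)} = 5 + n + 2 n u$ ($I{\left(u,n \right)} = 5 + \left(\left(n u + u n\right) + n\right) = 5 + \left(\left(n u + n u\right) + n\right) = 5 + \left(2 n u + n\right) = 5 + \left(n + 2 n u\right) = 5 + n + 2 n u$)
$396 + I{\left(-12,0 - 6 \right)} = 396 + \left(5 + \left(0 - 6\right) + 2 \left(0 - 6\right) \left(-12\right)\right) = 396 + \left(5 - 6 + 2 \left(-6\right) \left(-12\right)\right) = 396 + \left(5 - 6 + 144\right) = 396 + 143 = 539$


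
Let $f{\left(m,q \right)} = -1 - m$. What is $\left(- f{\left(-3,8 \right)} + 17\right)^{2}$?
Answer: $225$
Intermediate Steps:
$\left(- f{\left(-3,8 \right)} + 17\right)^{2} = \left(- (-1 - -3) + 17\right)^{2} = \left(- (-1 + 3) + 17\right)^{2} = \left(\left(-1\right) 2 + 17\right)^{2} = \left(-2 + 17\right)^{2} = 15^{2} = 225$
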